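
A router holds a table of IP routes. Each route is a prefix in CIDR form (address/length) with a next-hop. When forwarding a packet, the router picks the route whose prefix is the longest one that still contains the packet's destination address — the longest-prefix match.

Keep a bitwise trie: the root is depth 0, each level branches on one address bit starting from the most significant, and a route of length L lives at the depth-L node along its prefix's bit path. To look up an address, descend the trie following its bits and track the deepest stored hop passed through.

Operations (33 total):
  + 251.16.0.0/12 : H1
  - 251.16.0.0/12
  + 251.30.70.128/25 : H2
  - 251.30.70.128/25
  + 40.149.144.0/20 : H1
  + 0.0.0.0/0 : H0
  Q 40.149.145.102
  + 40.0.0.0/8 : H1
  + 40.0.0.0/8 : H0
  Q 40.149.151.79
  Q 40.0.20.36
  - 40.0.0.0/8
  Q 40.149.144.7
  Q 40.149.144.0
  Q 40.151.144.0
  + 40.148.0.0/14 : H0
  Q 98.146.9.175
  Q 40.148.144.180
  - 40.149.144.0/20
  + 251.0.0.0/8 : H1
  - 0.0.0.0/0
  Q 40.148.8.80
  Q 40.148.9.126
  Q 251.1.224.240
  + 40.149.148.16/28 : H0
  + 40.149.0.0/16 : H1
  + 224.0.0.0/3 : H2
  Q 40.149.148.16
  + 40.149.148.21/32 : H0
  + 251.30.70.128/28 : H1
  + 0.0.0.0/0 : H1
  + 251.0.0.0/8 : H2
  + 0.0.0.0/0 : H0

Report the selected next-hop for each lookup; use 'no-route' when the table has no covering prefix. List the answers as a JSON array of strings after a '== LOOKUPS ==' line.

Process each operation:
  add 251.16.0.0/12 -> H1 at depth 12
  del 251.16.0.0/12 (clear depth 12)
  add 251.30.70.128/25 -> H2 at depth 25
  del 251.30.70.128/25 (clear depth 25)
  add 40.149.144.0/20 -> H1 at depth 20
  add 0.0.0.0/0 -> H0 at depth 0
  Q 40.149.145.102: descend 00101000100101011001 ; hops seen [H0,H1] ; pick H1
  add 40.0.0.0/8 -> H1 at depth 8
  add 40.0.0.0/8 -> H0 at depth 8
  Q 40.149.151.79: descend 00101000100101011001 ; hops seen [H0,H0,H1] ; pick H1
  Q 40.0.20.36: descend 00101000 ; hops seen [H0,H0] ; pick H0
  del 40.0.0.0/8 (clear depth 8)
  Q 40.149.144.7: descend 00101000100101011001 ; hops seen [H0,H1] ; pick H1
  Q 40.149.144.0: descend 00101000100101011001 ; hops seen [H0,H1] ; pick H1
  Q 40.151.144.0: descend 00101000100101 ; hops seen [H0] ; pick H0
  add 40.148.0.0/14 -> H0 at depth 14
  Q 98.146.9.175: descend 0 ; hops seen [H0] ; pick H0
  Q 40.148.144.180: descend 001010001001010 ; hops seen [H0,H0] ; pick H0
  del 40.149.144.0/20 (clear depth 20)
  add 251.0.0.0/8 -> H1 at depth 8
  del 0.0.0.0/0 (clear depth 0)
  Q 40.148.8.80: descend 001010001001010 ; hops seen [H0] ; pick H0
  Q 40.148.9.126: descend 001010001001010 ; hops seen [H0] ; pick H0
  Q 251.1.224.240: descend 11111011000 ; hops seen [H1] ; pick H1
  add 40.149.148.16/28 -> H0 at depth 28
  add 40.149.0.0/16 -> H1 at depth 16
  add 224.0.0.0/3 -> H2 at depth 3
  Q 40.149.148.16: descend 0010100010010101100101000001 ; hops seen [H0,H1,H0] ; pick H0
  add 40.149.148.21/32 -> H0 at depth 32
  add 251.30.70.128/28 -> H1 at depth 28
  add 0.0.0.0/0 -> H1 at depth 0
  add 251.0.0.0/8 -> H2 at depth 8
  add 0.0.0.0/0 -> H0 at depth 0

== LOOKUPS ==
["H1","H1","H0","H1","H1","H0","H0","H0","H0","H0","H1","H0"]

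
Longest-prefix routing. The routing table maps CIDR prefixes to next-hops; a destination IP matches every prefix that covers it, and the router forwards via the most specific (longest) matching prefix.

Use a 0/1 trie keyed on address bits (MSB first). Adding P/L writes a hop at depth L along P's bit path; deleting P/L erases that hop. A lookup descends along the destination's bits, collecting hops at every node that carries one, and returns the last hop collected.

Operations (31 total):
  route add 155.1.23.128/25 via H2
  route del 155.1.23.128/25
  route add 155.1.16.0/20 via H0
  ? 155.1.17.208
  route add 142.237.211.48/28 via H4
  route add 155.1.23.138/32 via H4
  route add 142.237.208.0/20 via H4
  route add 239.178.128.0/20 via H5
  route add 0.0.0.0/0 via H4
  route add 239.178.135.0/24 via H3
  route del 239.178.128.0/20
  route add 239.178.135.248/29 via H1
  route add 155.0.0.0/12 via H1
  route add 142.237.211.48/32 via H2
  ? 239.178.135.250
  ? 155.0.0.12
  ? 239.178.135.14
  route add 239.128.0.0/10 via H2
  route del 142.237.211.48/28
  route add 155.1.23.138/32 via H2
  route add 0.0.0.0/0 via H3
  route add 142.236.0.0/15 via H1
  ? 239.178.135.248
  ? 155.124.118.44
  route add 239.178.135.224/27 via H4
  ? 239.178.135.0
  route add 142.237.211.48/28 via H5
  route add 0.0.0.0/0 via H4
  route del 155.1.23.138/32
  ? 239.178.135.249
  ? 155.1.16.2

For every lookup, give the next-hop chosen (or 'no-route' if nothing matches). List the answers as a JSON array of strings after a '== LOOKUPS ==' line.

Trace:
  add 155.1.23.128/25 -> H2 at depth 25
  - 155.1.23.128/25 clear@25
  add 155.1.16.0/20 -> H0 at depth 20
  Q 155.1.17.208: descend 100110110000000100010 ; hops seen [H0] ; pick H0
  add 142.237.211.48/28 -> H4 at depth 28
  add 155.1.23.138/32 -> H4 at depth 32
  add 142.237.208.0/20 -> H4 at depth 20
  add 239.178.128.0/20 -> H5 at depth 20
  add 0.0.0.0/0 -> H4 at depth 0
  add 239.178.135.0/24 -> H3 at depth 24
  - 239.178.128.0/20 clear@20
  add 239.178.135.248/29 -> H1 at depth 29
  add 155.0.0.0/12 -> H1 at depth 12
  add 142.237.211.48/32 -> H2 at depth 32
  Q 239.178.135.250: descend 11101111101100101000011111111 ; hops seen [H4,H3,H1] ; pick H1
  Q 155.0.0.12: descend 100110110000000 ; hops seen [H4,H1] ; pick H1
  Q 239.178.135.14: descend 111011111011001010000111 ; hops seen [H4,H3] ; pick H3
  add 239.128.0.0/10 -> H2 at depth 10
  - 142.237.211.48/28 clear@28
  add 155.1.23.138/32 -> H2 at depth 32
  add 0.0.0.0/0 -> H3 at depth 0
  add 142.236.0.0/15 -> H1 at depth 15
  Q 239.178.135.248: descend 11101111101100101000011111111 ; hops seen [H3,H2,H3,H1] ; pick H1
  Q 155.124.118.44: descend 100110110 ; hops seen [H3] ; pick H3
  add 239.178.135.224/27 -> H4 at depth 27
  Q 239.178.135.0: descend 111011111011001010000111 ; hops seen [H3,H2,H3] ; pick H3
  add 142.237.211.48/28 -> H5 at depth 28
  add 0.0.0.0/0 -> H4 at depth 0
  - 155.1.23.138/32 clear@32
  Q 239.178.135.249: descend 11101111101100101000011111111 ; hops seen [H4,H2,H3,H4,H1] ; pick H1
  Q 155.1.16.2: descend 100110110000000100010 ; hops seen [H4,H1,H0] ; pick H0

== LOOKUPS ==
["H0","H1","H1","H3","H1","H3","H3","H1","H0"]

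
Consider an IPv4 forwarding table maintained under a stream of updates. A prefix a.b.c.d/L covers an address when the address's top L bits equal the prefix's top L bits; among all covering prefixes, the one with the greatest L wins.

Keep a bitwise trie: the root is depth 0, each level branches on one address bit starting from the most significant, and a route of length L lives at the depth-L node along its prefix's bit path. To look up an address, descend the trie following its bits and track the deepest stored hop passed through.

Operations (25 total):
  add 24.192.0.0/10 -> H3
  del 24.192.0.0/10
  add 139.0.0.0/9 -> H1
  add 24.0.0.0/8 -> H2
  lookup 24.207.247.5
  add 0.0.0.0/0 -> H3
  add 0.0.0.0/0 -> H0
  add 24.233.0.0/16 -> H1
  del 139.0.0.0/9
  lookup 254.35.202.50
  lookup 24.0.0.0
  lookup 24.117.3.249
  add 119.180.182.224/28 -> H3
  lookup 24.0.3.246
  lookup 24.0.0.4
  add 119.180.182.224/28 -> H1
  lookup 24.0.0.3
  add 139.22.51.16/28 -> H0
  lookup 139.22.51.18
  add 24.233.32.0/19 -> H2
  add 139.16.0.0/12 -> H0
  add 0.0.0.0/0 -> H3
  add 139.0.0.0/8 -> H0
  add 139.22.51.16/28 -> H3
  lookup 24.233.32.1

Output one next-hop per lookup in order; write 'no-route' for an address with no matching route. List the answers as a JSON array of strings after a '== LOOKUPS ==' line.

Apply in order:
  add 24.192.0.0/10 -> H3 at depth 10
  - 24.192.0.0/10 clear@10
  add 139.0.0.0/9 -> H1 at depth 9
  add 24.0.0.0/8 -> H2 at depth 8
  ? 24.207.247.5  path d0:-→d1:-→d2:-→d3:-→d4:-→d5:-→d6:-→d7:-→d8:H2→d9:-→d10:-  best=H2
  add 0.0.0.0/0 -> H3 at depth 0
  add 0.0.0.0/0 -> H0 at depth 0
  add 24.233.0.0/16 -> H1 at depth 16
  - 139.0.0.0/9 clear@9
  ? 254.35.202.50  path d0:H0→d1:-  best=H0
  ? 24.0.0.0  path d0:H0→d1:-→d2:-→d3:-→d4:-→d5:-→d6:-→d7:-→d8:H2  best=H2
  ? 24.117.3.249  path d0:H0→d1:-→d2:-→d3:-→d4:-→d5:-→d6:-→d7:-→d8:H2  best=H2
  add 119.180.182.224/28 -> H3 at depth 28
  ? 24.0.3.246  path d0:H0→d1:-→d2:-→d3:-→d4:-→d5:-→d6:-→d7:-→d8:H2  best=H2
  ? 24.0.0.4  path d0:H0→d1:-→d2:-→d3:-→d4:-→d5:-→d6:-→d7:-→d8:H2  best=H2
  add 119.180.182.224/28 -> H1 at depth 28
  ? 24.0.0.3  path d0:H0→d1:-→d2:-→d3:-→d4:-→d5:-→d6:-→d7:-→d8:H2  best=H2
  add 139.22.51.16/28 -> H0 at depth 28
  ? 139.22.51.18  path d0:H0→d1:-→d2:-→d3:-→d4:-→d5:-→d6:-→d7:-→d8:-→d9:-→d10:-→d11:-→d12:-→d13:-→d14:-→d15:-→d16:-→d17:-→d18:-→d19:-→d20:-→d21:-→d22:-→d23:-→d24:-→d25:-→d26:-→d27:-→d28:H0  best=H0
  add 24.233.32.0/19 -> H2 at depth 19
  add 139.16.0.0/12 -> H0 at depth 12
  add 0.0.0.0/0 -> H3 at depth 0
  add 139.0.0.0/8 -> H0 at depth 8
  add 139.22.51.16/28 -> H3 at depth 28
  ? 24.233.32.1  path d0:H3→d1:-→d2:-→d3:-→d4:-→d5:-→d6:-→d7:-→d8:H2→d9:-→d10:-→d11:-→d12:-→d13:-→d14:-→d15:-→d16:H1→d17:-→d18:-→d19:H2  best=H2

== LOOKUPS ==
["H2","H0","H2","H2","H2","H2","H2","H0","H2"]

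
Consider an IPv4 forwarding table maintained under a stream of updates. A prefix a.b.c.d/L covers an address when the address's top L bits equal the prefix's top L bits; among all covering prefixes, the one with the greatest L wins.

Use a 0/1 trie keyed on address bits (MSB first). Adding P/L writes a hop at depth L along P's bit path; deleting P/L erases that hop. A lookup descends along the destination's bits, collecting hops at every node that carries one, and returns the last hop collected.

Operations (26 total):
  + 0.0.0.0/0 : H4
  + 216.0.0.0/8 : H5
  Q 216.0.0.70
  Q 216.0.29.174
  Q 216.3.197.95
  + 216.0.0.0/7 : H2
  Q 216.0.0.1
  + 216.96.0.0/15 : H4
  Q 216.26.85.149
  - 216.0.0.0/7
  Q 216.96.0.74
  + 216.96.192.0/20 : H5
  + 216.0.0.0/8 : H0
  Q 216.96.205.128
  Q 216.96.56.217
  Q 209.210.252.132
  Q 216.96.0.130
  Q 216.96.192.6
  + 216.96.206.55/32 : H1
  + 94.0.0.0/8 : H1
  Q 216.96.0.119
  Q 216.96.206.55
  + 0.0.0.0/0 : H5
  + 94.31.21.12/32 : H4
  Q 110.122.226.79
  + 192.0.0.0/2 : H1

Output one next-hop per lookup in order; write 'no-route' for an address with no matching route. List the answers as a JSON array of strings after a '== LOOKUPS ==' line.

Apply in order:
  add 0.0.0.0/0 -> H4 at depth 0
  add 216.0.0.0/8 -> H5 at depth 8
  lookup 216.0.0.70: bits 11011000 walk d0:H4→d1:-→d2:-→d3:-→d4:-→d5:-→d6:-→d7:-→d8:H5 -> H5
  lookup 216.0.29.174: bits 11011000 walk d0:H4→d1:-→d2:-→d3:-→d4:-→d5:-→d6:-→d7:-→d8:H5 -> H5
  lookup 216.3.197.95: bits 11011000 walk d0:H4→d1:-→d2:-→d3:-→d4:-→d5:-→d6:-→d7:-→d8:H5 -> H5
  add 216.0.0.0/7 -> H2 at depth 7
  lookup 216.0.0.1: bits 11011000 walk d0:H4→d1:-→d2:-→d3:-→d4:-→d5:-→d6:-→d7:H2→d8:H5 -> H5
  add 216.96.0.0/15 -> H4 at depth 15
  lookup 216.26.85.149: bits 110110000 walk d0:H4→d1:-→d2:-→d3:-→d4:-→d5:-→d6:-→d7:H2→d8:H5→d9:- -> H5
  del 216.0.0.0/7 (clear depth 7)
  lookup 216.96.0.74: bits 110110000110000 walk d0:H4→d1:-→d2:-→d3:-→d4:-→d5:-→d6:-→d7:-→d8:H5→d9:-→d10:-→d11:-→d12:-→d13:-→d14:-→d15:H4 -> H4
  add 216.96.192.0/20 -> H5 at depth 20
  add 216.0.0.0/8 -> H0 at depth 8
  lookup 216.96.205.128: bits 11011000011000001100 walk d0:H4→d1:-→d2:-→d3:-→d4:-→d5:-→d6:-→d7:-→d8:H0→d9:-→d10:-→d11:-→d12:-→d13:-→d14:-→d15:H4→d16:-→d17:-→d18:-→d19:-→d20:H5 -> H5
  lookup 216.96.56.217: bits 1101100001100000 walk d0:H4→d1:-→d2:-→d3:-→d4:-→d5:-→d6:-→d7:-→d8:H0→d9:-→d10:-→d11:-→d12:-→d13:-→d14:-→d15:H4→d16:- -> H4
  lookup 209.210.252.132: bits 1101 walk d0:H4→d1:-→d2:-→d3:-→d4:- -> H4
  lookup 216.96.0.130: bits 1101100001100000 walk d0:H4→d1:-→d2:-→d3:-→d4:-→d5:-→d6:-→d7:-→d8:H0→d9:-→d10:-→d11:-→d12:-→d13:-→d14:-→d15:H4→d16:- -> H4
  lookup 216.96.192.6: bits 11011000011000001100 walk d0:H4→d1:-→d2:-→d3:-→d4:-→d5:-→d6:-→d7:-→d8:H0→d9:-→d10:-→d11:-→d12:-→d13:-→d14:-→d15:H4→d16:-→d17:-→d18:-→d19:-→d20:H5 -> H5
  add 216.96.206.55/32 -> H1 at depth 32
  add 94.0.0.0/8 -> H1 at depth 8
  lookup 216.96.0.119: bits 1101100001100000 walk d0:H4→d1:-→d2:-→d3:-→d4:-→d5:-→d6:-→d7:-→d8:H0→d9:-→d10:-→d11:-→d12:-→d13:-→d14:-→d15:H4→d16:- -> H4
  lookup 216.96.206.55: bits 11011000011000001100111000110111 walk d0:H4→d1:-→d2:-→d3:-→d4:-→d5:-→d6:-→d7:-→d8:H0→d9:-→d10:-→d11:-→d12:-→d13:-→d14:-→d15:H4→d16:-→d17:-→d18:-→d19:-→d20:H5→d21:-→d22:-→d23:-→d24:-→d25:-→d26:-→d27:-→d28:-→d29:-→d30:-→d31:-→d32:H1 -> H1
  add 0.0.0.0/0 -> H5 at depth 0
  add 94.31.21.12/32 -> H4 at depth 32
  lookup 110.122.226.79: bits 01 walk d0:H5→d1:-→d2:- -> H5
  add 192.0.0.0/2 -> H1 at depth 2

== LOOKUPS ==
["H5","H5","H5","H5","H5","H4","H5","H4","H4","H4","H5","H4","H1","H5"]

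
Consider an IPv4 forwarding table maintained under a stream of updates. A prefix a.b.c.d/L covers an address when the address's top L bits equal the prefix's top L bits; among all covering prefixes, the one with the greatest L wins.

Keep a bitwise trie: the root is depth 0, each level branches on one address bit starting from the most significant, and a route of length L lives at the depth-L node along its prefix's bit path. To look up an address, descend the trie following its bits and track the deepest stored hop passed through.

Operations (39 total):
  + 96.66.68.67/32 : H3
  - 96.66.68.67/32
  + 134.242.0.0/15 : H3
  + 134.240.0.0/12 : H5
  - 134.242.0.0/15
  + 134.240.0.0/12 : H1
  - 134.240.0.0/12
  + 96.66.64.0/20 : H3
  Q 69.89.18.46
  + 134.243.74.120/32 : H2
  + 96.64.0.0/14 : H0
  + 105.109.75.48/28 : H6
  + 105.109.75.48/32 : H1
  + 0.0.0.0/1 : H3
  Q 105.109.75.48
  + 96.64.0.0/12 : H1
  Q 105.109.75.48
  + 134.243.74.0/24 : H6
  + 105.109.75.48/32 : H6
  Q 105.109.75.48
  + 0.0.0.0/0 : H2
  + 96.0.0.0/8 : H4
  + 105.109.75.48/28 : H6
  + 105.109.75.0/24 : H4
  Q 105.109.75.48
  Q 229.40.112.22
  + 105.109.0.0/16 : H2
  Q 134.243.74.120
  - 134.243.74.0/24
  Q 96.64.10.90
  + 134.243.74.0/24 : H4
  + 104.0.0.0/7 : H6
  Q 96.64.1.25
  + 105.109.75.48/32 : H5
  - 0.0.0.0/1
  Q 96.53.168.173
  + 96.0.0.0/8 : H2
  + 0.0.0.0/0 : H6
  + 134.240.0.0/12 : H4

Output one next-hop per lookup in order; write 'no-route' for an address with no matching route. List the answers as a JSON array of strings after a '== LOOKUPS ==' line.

Apply in order:
  + 96.66.68.67/32 (H3) depth=32
  - 96.66.68.67/32 clear@32
  + 134.242.0.0/15 (H3) depth=15
  + 134.240.0.0/12 (H5) depth=12
  - 134.242.0.0/15 clear@15
  + 134.240.0.0/12 (H1) depth=12
  - 134.240.0.0/12 clear@12
  + 96.66.64.0/20 (H3) depth=20
  lookup 69.89.18.46: bits 01 walk d0:-→d1:-→d2:- -> no-route
  + 134.243.74.120/32 (H2) depth=32
  + 96.64.0.0/14 (H0) depth=14
  + 105.109.75.48/28 (H6) depth=28
  + 105.109.75.48/32 (H1) depth=32
  + 0.0.0.0/1 (H3) depth=1
  lookup 105.109.75.48: bits 01101001011011010100101100110000 walk d0:-→d1:H3→d2:-→d3:-→d4:-→d5:-→d6:-→d7:-→d8:-→d9:-→d10:-→d11:-→d12:-→d13:-→d14:-→d15:-→d16:-→d17:-→d18:-→d19:-→d20:-→d21:-→d22:-→d23:-→d24:-→d25:-→d26:-→d27:-→d28:H6→d29:-→d30:-→d31:-→d32:H1 -> H1
  + 96.64.0.0/12 (H1) depth=12
  lookup 105.109.75.48: bits 01101001011011010100101100110000 walk d0:-→d1:H3→d2:-→d3:-→d4:-→d5:-→d6:-→d7:-→d8:-→d9:-→d10:-→d11:-→d12:-→d13:-→d14:-→d15:-→d16:-→d17:-→d18:-→d19:-→d20:-→d21:-→d22:-→d23:-→d24:-→d25:-→d26:-→d27:-→d28:H6→d29:-→d30:-→d31:-→d32:H1 -> H1
  + 134.243.74.0/24 (H6) depth=24
  + 105.109.75.48/32 (H6) depth=32
  lookup 105.109.75.48: bits 01101001011011010100101100110000 walk d0:-→d1:H3→d2:-→d3:-→d4:-→d5:-→d6:-→d7:-→d8:-→d9:-→d10:-→d11:-→d12:-→d13:-→d14:-→d15:-→d16:-→d17:-→d18:-→d19:-→d20:-→d21:-→d22:-→d23:-→d24:-→d25:-→d26:-→d27:-→d28:H6→d29:-→d30:-→d31:-→d32:H6 -> H6
  + 0.0.0.0/0 (H2) depth=0
  + 96.0.0.0/8 (H4) depth=8
  + 105.109.75.48/28 (H6) depth=28
  + 105.109.75.0/24 (H4) depth=24
  lookup 105.109.75.48: bits 01101001011011010100101100110000 walk d0:H2→d1:H3→d2:-→d3:-→d4:-→d5:-→d6:-→d7:-→d8:-→d9:-→d10:-→d11:-→d12:-→d13:-→d14:-→d15:-→d16:-→d17:-→d18:-→d19:-→d20:-→d21:-→d22:-→d23:-→d24:H4→d25:-→d26:-→d27:-→d28:H6→d29:-→d30:-→d31:-→d32:H6 -> H6
  lookup 229.40.112.22: bits 1 walk d0:H2→d1:- -> H2
  + 105.109.0.0/16 (H2) depth=16
  lookup 134.243.74.120: bits 10000110111100110100101001111000 walk d0:H2→d1:-→d2:-→d3:-→d4:-→d5:-→d6:-→d7:-→d8:-→d9:-→d10:-→d11:-→d12:-→d13:-→d14:-→d15:-→d16:-→d17:-→d18:-→d19:-→d20:-→d21:-→d22:-→d23:-→d24:H6→d25:-→d26:-→d27:-→d28:-→d29:-→d30:-→d31:-→d32:H2 -> H2
  - 134.243.74.0/24 clear@24
  lookup 96.64.10.90: bits 01100000010000 walk d0:H2→d1:H3→d2:-→d3:-→d4:-→d5:-→d6:-→d7:-→d8:H4→d9:-→d10:-→d11:-→d12:H1→d13:-→d14:H0 -> H0
  + 134.243.74.0/24 (H4) depth=24
  + 104.0.0.0/7 (H6) depth=7
  lookup 96.64.1.25: bits 01100000010000 walk d0:H2→d1:H3→d2:-→d3:-→d4:-→d5:-→d6:-→d7:-→d8:H4→d9:-→d10:-→d11:-→d12:H1→d13:-→d14:H0 -> H0
  + 105.109.75.48/32 (H5) depth=32
  - 0.0.0.0/1 clear@1
  lookup 96.53.168.173: bits 011000000 walk d0:H2→d1:-→d2:-→d3:-→d4:-→d5:-→d6:-→d7:-→d8:H4→d9:- -> H4
  + 96.0.0.0/8 (H2) depth=8
  + 0.0.0.0/0 (H6) depth=0
  + 134.240.0.0/12 (H4) depth=12

== LOOKUPS ==
["no-route","H1","H1","H6","H6","H2","H2","H0","H0","H4"]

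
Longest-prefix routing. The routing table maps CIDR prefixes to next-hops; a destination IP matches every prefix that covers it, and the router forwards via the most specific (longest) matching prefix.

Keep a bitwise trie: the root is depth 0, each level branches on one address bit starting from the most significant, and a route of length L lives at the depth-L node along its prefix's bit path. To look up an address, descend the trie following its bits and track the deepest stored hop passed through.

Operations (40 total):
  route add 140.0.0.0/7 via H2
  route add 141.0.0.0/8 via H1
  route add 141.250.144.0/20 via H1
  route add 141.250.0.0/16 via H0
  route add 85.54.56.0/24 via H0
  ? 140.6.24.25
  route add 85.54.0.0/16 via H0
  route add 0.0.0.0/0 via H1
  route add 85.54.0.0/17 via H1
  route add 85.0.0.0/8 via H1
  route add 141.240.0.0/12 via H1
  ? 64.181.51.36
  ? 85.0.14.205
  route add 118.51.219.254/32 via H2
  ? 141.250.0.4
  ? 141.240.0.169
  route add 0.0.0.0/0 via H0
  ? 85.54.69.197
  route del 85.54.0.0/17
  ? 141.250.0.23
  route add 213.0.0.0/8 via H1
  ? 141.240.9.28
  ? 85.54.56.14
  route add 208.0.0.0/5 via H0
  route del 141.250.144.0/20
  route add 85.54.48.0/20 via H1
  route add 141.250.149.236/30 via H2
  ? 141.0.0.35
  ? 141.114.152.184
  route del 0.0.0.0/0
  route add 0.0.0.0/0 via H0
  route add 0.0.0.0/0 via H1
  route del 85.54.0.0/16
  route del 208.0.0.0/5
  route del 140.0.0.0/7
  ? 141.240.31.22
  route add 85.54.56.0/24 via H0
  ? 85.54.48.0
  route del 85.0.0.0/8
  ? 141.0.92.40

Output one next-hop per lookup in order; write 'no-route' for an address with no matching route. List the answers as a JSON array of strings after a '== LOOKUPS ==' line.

Apply in order:
  + 140.0.0.0/7 (H2) depth=7
  + 141.0.0.0/8 (H1) depth=8
  + 141.250.144.0/20 (H1) depth=20
  + 141.250.0.0/16 (H0) depth=16
  + 85.54.56.0/24 (H0) depth=24
  lookup 140.6.24.25: bits 1000110 walk d0:-→d1:-→d2:-→d3:-→d4:-→d5:-→d6:-→d7:H2 -> H2
  + 85.54.0.0/16 (H0) depth=16
  + 0.0.0.0/0 (H1) depth=0
  + 85.54.0.0/17 (H1) depth=17
  + 85.0.0.0/8 (H1) depth=8
  + 141.240.0.0/12 (H1) depth=12
  lookup 64.181.51.36: bits 010 walk d0:H1→d1:-→d2:-→d3:- -> H1
  lookup 85.0.14.205: bits 0101010100 walk d0:H1→d1:-→d2:-→d3:-→d4:-→d5:-→d6:-→d7:-→d8:H1→d9:-→d10:- -> H1
  + 118.51.219.254/32 (H2) depth=32
  lookup 141.250.0.4: bits 1000110111111010 walk d0:H1→d1:-→d2:-→d3:-→d4:-→d5:-→d6:-→d7:H2→d8:H1→d9:-→d10:-→d11:-→d12:H1→d13:-→d14:-→d15:-→d16:H0 -> H0
  lookup 141.240.0.169: bits 100011011111 walk d0:H1→d1:-→d2:-→d3:-→d4:-→d5:-→d6:-→d7:H2→d8:H1→d9:-→d10:-→d11:-→d12:H1 -> H1
  + 0.0.0.0/0 (H0) depth=0
  lookup 85.54.69.197: bits 01010101001101100 walk d0:H0→d1:-→d2:-→d3:-→d4:-→d5:-→d6:-→d7:-→d8:H1→d9:-→d10:-→d11:-→d12:-→d13:-→d14:-→d15:-→d16:H0→d17:H1 -> H1
  - 85.54.0.0/17 clear@17
  lookup 141.250.0.23: bits 1000110111111010 walk d0:H0→d1:-→d2:-→d3:-→d4:-→d5:-→d6:-→d7:H2→d8:H1→d9:-→d10:-→d11:-→d12:H1→d13:-→d14:-→d15:-→d16:H0 -> H0
  + 213.0.0.0/8 (H1) depth=8
  lookup 141.240.9.28: bits 100011011111 walk d0:H0→d1:-→d2:-→d3:-→d4:-→d5:-→d6:-→d7:H2→d8:H1→d9:-→d10:-→d11:-→d12:H1 -> H1
  lookup 85.54.56.14: bits 010101010011011000111000 walk d0:H0→d1:-→d2:-→d3:-→d4:-→d5:-→d6:-→d7:-→d8:H1→d9:-→d10:-→d11:-→d12:-→d13:-→d14:-→d15:-→d16:H0→d17:-→d18:-→d19:-→d20:-→d21:-→d22:-→d23:-→d24:H0 -> H0
  + 208.0.0.0/5 (H0) depth=5
  - 141.250.144.0/20 clear@20
  + 85.54.48.0/20 (H1) depth=20
  + 141.250.149.236/30 (H2) depth=30
  lookup 141.0.0.35: bits 10001101 walk d0:H0→d1:-→d2:-→d3:-→d4:-→d5:-→d6:-→d7:H2→d8:H1 -> H1
  lookup 141.114.152.184: bits 10001101 walk d0:H0→d1:-→d2:-→d3:-→d4:-→d5:-→d6:-→d7:H2→d8:H1 -> H1
  - 0.0.0.0/0 clear@0
  + 0.0.0.0/0 (H0) depth=0
  + 0.0.0.0/0 (H1) depth=0
  - 85.54.0.0/16 clear@16
  - 208.0.0.0/5 clear@5
  - 140.0.0.0/7 clear@7
  lookup 141.240.31.22: bits 100011011111 walk d0:H1→d1:-→d2:-→d3:-→d4:-→d5:-→d6:-→d7:-→d8:H1→d9:-→d10:-→d11:-→d12:H1 -> H1
  + 85.54.56.0/24 (H0) depth=24
  lookup 85.54.48.0: bits 01010101001101100011 walk d0:H1→d1:-→d2:-→d3:-→d4:-→d5:-→d6:-→d7:-→d8:H1→d9:-→d10:-→d11:-→d12:-→d13:-→d14:-→d15:-→d16:-→d17:-→d18:-→d19:-→d20:H1 -> H1
  - 85.0.0.0/8 clear@8
  lookup 141.0.92.40: bits 10001101 walk d0:H1→d1:-→d2:-→d3:-→d4:-→d5:-→d6:-→d7:-→d8:H1 -> H1

== LOOKUPS ==
["H2","H1","H1","H0","H1","H1","H0","H1","H0","H1","H1","H1","H1","H1"]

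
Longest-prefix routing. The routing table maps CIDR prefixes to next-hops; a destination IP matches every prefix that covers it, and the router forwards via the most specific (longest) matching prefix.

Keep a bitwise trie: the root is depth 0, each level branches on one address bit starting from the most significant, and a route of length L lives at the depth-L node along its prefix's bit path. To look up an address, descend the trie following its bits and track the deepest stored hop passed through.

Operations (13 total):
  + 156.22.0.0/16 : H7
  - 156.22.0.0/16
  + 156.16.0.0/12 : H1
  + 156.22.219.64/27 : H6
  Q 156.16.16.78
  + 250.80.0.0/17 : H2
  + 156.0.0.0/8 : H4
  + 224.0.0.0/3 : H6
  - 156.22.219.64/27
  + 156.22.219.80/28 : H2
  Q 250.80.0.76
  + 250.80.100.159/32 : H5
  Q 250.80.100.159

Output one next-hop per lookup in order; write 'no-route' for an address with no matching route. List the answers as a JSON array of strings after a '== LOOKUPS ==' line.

Process each operation:
  + 156.22.0.0/16 (H7) depth=16
  del 156.22.0.0/16 (clear depth 16)
  + 156.16.0.0/12 (H1) depth=12
  + 156.22.219.64/27 (H6) depth=27
  Q 156.16.16.78: descend 1001110000010 ; hops seen [H1] ; pick H1
  + 250.80.0.0/17 (H2) depth=17
  + 156.0.0.0/8 (H4) depth=8
  + 224.0.0.0/3 (H6) depth=3
  del 156.22.219.64/27 (clear depth 27)
  + 156.22.219.80/28 (H2) depth=28
  Q 250.80.0.76: descend 11111010010100000 ; hops seen [H6,H2] ; pick H2
  + 250.80.100.159/32 (H5) depth=32
  Q 250.80.100.159: descend 11111010010100000110010010011111 ; hops seen [H6,H2,H5] ; pick H5

== LOOKUPS ==
["H1","H2","H5"]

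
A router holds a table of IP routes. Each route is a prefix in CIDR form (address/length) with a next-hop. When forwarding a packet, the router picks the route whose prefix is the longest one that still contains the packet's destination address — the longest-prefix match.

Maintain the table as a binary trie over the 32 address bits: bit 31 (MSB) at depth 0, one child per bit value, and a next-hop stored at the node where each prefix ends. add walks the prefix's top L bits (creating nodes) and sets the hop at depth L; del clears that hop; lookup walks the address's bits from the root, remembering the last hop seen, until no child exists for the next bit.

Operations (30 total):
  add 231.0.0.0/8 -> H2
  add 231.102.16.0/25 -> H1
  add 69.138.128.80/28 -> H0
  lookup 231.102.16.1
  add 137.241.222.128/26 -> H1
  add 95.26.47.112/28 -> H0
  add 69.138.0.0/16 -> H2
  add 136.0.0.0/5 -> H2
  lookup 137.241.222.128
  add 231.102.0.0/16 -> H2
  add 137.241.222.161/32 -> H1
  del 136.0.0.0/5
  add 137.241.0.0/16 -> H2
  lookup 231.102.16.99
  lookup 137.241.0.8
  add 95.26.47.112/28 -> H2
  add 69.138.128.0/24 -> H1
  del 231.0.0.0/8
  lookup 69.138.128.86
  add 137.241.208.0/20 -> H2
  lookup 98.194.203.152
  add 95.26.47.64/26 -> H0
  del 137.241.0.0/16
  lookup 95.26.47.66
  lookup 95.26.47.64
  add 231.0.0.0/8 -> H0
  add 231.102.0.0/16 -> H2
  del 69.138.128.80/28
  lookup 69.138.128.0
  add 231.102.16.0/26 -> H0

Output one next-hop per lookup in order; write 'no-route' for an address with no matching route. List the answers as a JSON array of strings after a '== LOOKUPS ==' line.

Trace:
  add 231.0.0.0/8 -> H2 at depth 8
  add 231.102.16.0/25 -> H1 at depth 25
  add 69.138.128.80/28 -> H0 at depth 28
  ? 231.102.16.1  path d0:-→d1:-→d2:-→d3:-→d4:-→d5:-→d6:-→d7:-→d8:H2→d9:-→d10:-→d11:-→d12:-→d13:-→d14:-→d15:-→d16:-→d17:-→d18:-→d19:-→d20:-→d21:-→d22:-→d23:-→d24:-→d25:H1  best=H1
  add 137.241.222.128/26 -> H1 at depth 26
  add 95.26.47.112/28 -> H0 at depth 28
  add 69.138.0.0/16 -> H2 at depth 16
  add 136.0.0.0/5 -> H2 at depth 5
  ? 137.241.222.128  path d0:-→d1:-→d2:-→d3:-→d4:-→d5:H2→d6:-→d7:-→d8:-→d9:-→d10:-→d11:-→d12:-→d13:-→d14:-→d15:-→d16:-→d17:-→d18:-→d19:-→d20:-→d21:-→d22:-→d23:-→d24:-→d25:-→d26:H1  best=H1
  add 231.102.0.0/16 -> H2 at depth 16
  add 137.241.222.161/32 -> H1 at depth 32
  - 136.0.0.0/5 clear@5
  add 137.241.0.0/16 -> H2 at depth 16
  ? 231.102.16.99  path d0:-→d1:-→d2:-→d3:-→d4:-→d5:-→d6:-→d7:-→d8:H2→d9:-→d10:-→d11:-→d12:-→d13:-→d14:-→d15:-→d16:H2→d17:-→d18:-→d19:-→d20:-→d21:-→d22:-→d23:-→d24:-→d25:H1  best=H1
  ? 137.241.0.8  path d0:-→d1:-→d2:-→d3:-→d4:-→d5:-→d6:-→d7:-→d8:-→d9:-→d10:-→d11:-→d12:-→d13:-→d14:-→d15:-→d16:H2  best=H2
  add 95.26.47.112/28 -> H2 at depth 28
  add 69.138.128.0/24 -> H1 at depth 24
  - 231.0.0.0/8 clear@8
  ? 69.138.128.86  path d0:-→d1:-→d2:-→d3:-→d4:-→d5:-→d6:-→d7:-→d8:-→d9:-→d10:-→d11:-→d12:-→d13:-→d14:-→d15:-→d16:H2→d17:-→d18:-→d19:-→d20:-→d21:-→d22:-→d23:-→d24:H1→d25:-→d26:-→d27:-→d28:H0  best=H0
  add 137.241.208.0/20 -> H2 at depth 20
  ? 98.194.203.152  path d0:-→d1:-→d2:-  best=no-route
  add 95.26.47.64/26 -> H0 at depth 26
  - 137.241.0.0/16 clear@16
  ? 95.26.47.66  path d0:-→d1:-→d2:-→d3:-→d4:-→d5:-→d6:-→d7:-→d8:-→d9:-→d10:-→d11:-→d12:-→d13:-→d14:-→d15:-→d16:-→d17:-→d18:-→d19:-→d20:-→d21:-→d22:-→d23:-→d24:-→d25:-→d26:H0  best=H0
  ? 95.26.47.64  path d0:-→d1:-→d2:-→d3:-→d4:-→d5:-→d6:-→d7:-→d8:-→d9:-→d10:-→d11:-→d12:-→d13:-→d14:-→d15:-→d16:-→d17:-→d18:-→d19:-→d20:-→d21:-→d22:-→d23:-→d24:-→d25:-→d26:H0  best=H0
  add 231.0.0.0/8 -> H0 at depth 8
  add 231.102.0.0/16 -> H2 at depth 16
  - 69.138.128.80/28 clear@28
  ? 69.138.128.0  path d0:-→d1:-→d2:-→d3:-→d4:-→d5:-→d6:-→d7:-→d8:-→d9:-→d10:-→d11:-→d12:-→d13:-→d14:-→d15:-→d16:H2→d17:-→d18:-→d19:-→d20:-→d21:-→d22:-→d23:-→d24:H1→d25:-  best=H1
  add 231.102.16.0/26 -> H0 at depth 26

== LOOKUPS ==
["H1","H1","H1","H2","H0","no-route","H0","H0","H1"]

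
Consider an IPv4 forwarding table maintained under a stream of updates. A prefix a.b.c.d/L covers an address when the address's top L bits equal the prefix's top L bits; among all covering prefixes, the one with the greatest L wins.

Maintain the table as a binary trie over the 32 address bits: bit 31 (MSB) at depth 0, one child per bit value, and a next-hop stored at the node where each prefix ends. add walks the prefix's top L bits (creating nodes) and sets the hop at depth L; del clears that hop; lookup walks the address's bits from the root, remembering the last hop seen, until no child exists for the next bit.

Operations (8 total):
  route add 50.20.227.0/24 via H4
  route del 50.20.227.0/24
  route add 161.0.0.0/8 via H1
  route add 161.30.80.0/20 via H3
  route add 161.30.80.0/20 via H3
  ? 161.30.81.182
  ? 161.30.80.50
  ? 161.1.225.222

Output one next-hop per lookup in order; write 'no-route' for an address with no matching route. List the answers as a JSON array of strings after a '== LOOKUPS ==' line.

Process each operation:
  add 50.20.227.0/24 -> H4 at depth 24
  - 50.20.227.0/24 clear@24
  add 161.0.0.0/8 -> H1 at depth 8
  add 161.30.80.0/20 -> H3 at depth 20
  add 161.30.80.0/20 -> H3 at depth 20
  ? 161.30.81.182  path d0:-→d1:-→d2:-→d3:-→d4:-→d5:-→d6:-→d7:-→d8:H1→d9:-→d10:-→d11:-→d12:-→d13:-→d14:-→d15:-→d16:-→d17:-→d18:-→d19:-→d20:H3  best=H3
  ? 161.30.80.50  path d0:-→d1:-→d2:-→d3:-→d4:-→d5:-→d6:-→d7:-→d8:H1→d9:-→d10:-→d11:-→d12:-→d13:-→d14:-→d15:-→d16:-→d17:-→d18:-→d19:-→d20:H3  best=H3
  ? 161.1.225.222  path d0:-→d1:-→d2:-→d3:-→d4:-→d5:-→d6:-→d7:-→d8:H1→d9:-→d10:-→d11:-  best=H1

== LOOKUPS ==
["H3","H3","H1"]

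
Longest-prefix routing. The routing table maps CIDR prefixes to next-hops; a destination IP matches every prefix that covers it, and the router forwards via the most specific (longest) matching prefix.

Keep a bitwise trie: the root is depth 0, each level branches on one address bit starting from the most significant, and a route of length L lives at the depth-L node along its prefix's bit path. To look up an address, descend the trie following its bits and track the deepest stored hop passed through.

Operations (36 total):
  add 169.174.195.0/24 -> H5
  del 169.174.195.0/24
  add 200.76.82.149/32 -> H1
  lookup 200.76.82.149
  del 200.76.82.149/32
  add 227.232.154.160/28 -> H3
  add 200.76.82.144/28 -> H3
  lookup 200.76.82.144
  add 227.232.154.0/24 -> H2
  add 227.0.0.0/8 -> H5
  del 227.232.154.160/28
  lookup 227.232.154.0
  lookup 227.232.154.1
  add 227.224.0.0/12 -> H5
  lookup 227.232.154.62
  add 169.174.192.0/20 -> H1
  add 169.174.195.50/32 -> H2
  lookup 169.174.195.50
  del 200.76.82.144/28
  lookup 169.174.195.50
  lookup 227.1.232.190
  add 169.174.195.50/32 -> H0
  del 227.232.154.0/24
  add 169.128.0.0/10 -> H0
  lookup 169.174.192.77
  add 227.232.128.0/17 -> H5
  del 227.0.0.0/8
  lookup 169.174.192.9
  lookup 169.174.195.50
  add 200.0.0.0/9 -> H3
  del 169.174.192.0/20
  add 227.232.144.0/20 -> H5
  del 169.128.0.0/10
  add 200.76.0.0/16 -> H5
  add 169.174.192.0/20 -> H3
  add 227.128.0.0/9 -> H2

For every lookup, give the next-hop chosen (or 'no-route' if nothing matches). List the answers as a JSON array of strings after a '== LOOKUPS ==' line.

Apply in order:
  + 169.174.195.0/24 (H5) depth=24
  del 169.174.195.0/24 (clear depth 24)
  + 200.76.82.149/32 (H1) depth=32
  lookup 200.76.82.149: bits 11001000010011000101001010010101 walk d0:-→d1:-→d2:-→d3:-→d4:-→d5:-→d6:-→d7:-→d8:-→d9:-→d10:-→d11:-→d12:-→d13:-→d14:-→d15:-→d16:-→d17:-→d18:-→d19:-→d20:-→d21:-→d22:-→d23:-→d24:-→d25:-→d26:-→d27:-→d28:-→d29:-→d30:-→d31:-→d32:H1 -> H1
  del 200.76.82.149/32 (clear depth 32)
  + 227.232.154.160/28 (H3) depth=28
  + 200.76.82.144/28 (H3) depth=28
  lookup 200.76.82.144: bits 11001000010011000101001010010 walk d0:-→d1:-→d2:-→d3:-→d4:-→d5:-→d6:-→d7:-→d8:-→d9:-→d10:-→d11:-→d12:-→d13:-→d14:-→d15:-→d16:-→d17:-→d18:-→d19:-→d20:-→d21:-→d22:-→d23:-→d24:-→d25:-→d26:-→d27:-→d28:H3→d29:- -> H3
  + 227.232.154.0/24 (H2) depth=24
  + 227.0.0.0/8 (H5) depth=8
  del 227.232.154.160/28 (clear depth 28)
  lookup 227.232.154.0: bits 111000111110100010011010 walk d0:-→d1:-→d2:-→d3:-→d4:-→d5:-→d6:-→d7:-→d8:H5→d9:-→d10:-→d11:-→d12:-→d13:-→d14:-→d15:-→d16:-→d17:-→d18:-→d19:-→d20:-→d21:-→d22:-→d23:-→d24:H2 -> H2
  lookup 227.232.154.1: bits 111000111110100010011010 walk d0:-→d1:-→d2:-→d3:-→d4:-→d5:-→d6:-→d7:-→d8:H5→d9:-→d10:-→d11:-→d12:-→d13:-→d14:-→d15:-→d16:-→d17:-→d18:-→d19:-→d20:-→d21:-→d22:-→d23:-→d24:H2 -> H2
  + 227.224.0.0/12 (H5) depth=12
  lookup 227.232.154.62: bits 111000111110100010011010 walk d0:-→d1:-→d2:-→d3:-→d4:-→d5:-→d6:-→d7:-→d8:H5→d9:-→d10:-→d11:-→d12:H5→d13:-→d14:-→d15:-→d16:-→d17:-→d18:-→d19:-→d20:-→d21:-→d22:-→d23:-→d24:H2 -> H2
  + 169.174.192.0/20 (H1) depth=20
  + 169.174.195.50/32 (H2) depth=32
  lookup 169.174.195.50: bits 10101001101011101100001100110010 walk d0:-→d1:-→d2:-→d3:-→d4:-→d5:-→d6:-→d7:-→d8:-→d9:-→d10:-→d11:-→d12:-→d13:-→d14:-→d15:-→d16:-→d17:-→d18:-→d19:-→d20:H1→d21:-→d22:-→d23:-→d24:-→d25:-→d26:-→d27:-→d28:-→d29:-→d30:-→d31:-→d32:H2 -> H2
  del 200.76.82.144/28 (clear depth 28)
  lookup 169.174.195.50: bits 10101001101011101100001100110010 walk d0:-→d1:-→d2:-→d3:-→d4:-→d5:-→d6:-→d7:-→d8:-→d9:-→d10:-→d11:-→d12:-→d13:-→d14:-→d15:-→d16:-→d17:-→d18:-→d19:-→d20:H1→d21:-→d22:-→d23:-→d24:-→d25:-→d26:-→d27:-→d28:-→d29:-→d30:-→d31:-→d32:H2 -> H2
  lookup 227.1.232.190: bits 11100011 walk d0:-→d1:-→d2:-→d3:-→d4:-→d5:-→d6:-→d7:-→d8:H5 -> H5
  + 169.174.195.50/32 (H0) depth=32
  del 227.232.154.0/24 (clear depth 24)
  + 169.128.0.0/10 (H0) depth=10
  lookup 169.174.192.77: bits 1010100110101110110000 walk d0:-→d1:-→d2:-→d3:-→d4:-→d5:-→d6:-→d7:-→d8:-→d9:-→d10:H0→d11:-→d12:-→d13:-→d14:-→d15:-→d16:-→d17:-→d18:-→d19:-→d20:H1→d21:-→d22:- -> H1
  + 227.232.128.0/17 (H5) depth=17
  del 227.0.0.0/8 (clear depth 8)
  lookup 169.174.192.9: bits 1010100110101110110000 walk d0:-→d1:-→d2:-→d3:-→d4:-→d5:-→d6:-→d7:-→d8:-→d9:-→d10:H0→d11:-→d12:-→d13:-→d14:-→d15:-→d16:-→d17:-→d18:-→d19:-→d20:H1→d21:-→d22:- -> H1
  lookup 169.174.195.50: bits 10101001101011101100001100110010 walk d0:-→d1:-→d2:-→d3:-→d4:-→d5:-→d6:-→d7:-→d8:-→d9:-→d10:H0→d11:-→d12:-→d13:-→d14:-→d15:-→d16:-→d17:-→d18:-→d19:-→d20:H1→d21:-→d22:-→d23:-→d24:-→d25:-→d26:-→d27:-→d28:-→d29:-→d30:-→d31:-→d32:H0 -> H0
  + 200.0.0.0/9 (H3) depth=9
  del 169.174.192.0/20 (clear depth 20)
  + 227.232.144.0/20 (H5) depth=20
  del 169.128.0.0/10 (clear depth 10)
  + 200.76.0.0/16 (H5) depth=16
  + 169.174.192.0/20 (H3) depth=20
  + 227.128.0.0/9 (H2) depth=9

== LOOKUPS ==
["H1","H3","H2","H2","H2","H2","H2","H5","H1","H1","H0"]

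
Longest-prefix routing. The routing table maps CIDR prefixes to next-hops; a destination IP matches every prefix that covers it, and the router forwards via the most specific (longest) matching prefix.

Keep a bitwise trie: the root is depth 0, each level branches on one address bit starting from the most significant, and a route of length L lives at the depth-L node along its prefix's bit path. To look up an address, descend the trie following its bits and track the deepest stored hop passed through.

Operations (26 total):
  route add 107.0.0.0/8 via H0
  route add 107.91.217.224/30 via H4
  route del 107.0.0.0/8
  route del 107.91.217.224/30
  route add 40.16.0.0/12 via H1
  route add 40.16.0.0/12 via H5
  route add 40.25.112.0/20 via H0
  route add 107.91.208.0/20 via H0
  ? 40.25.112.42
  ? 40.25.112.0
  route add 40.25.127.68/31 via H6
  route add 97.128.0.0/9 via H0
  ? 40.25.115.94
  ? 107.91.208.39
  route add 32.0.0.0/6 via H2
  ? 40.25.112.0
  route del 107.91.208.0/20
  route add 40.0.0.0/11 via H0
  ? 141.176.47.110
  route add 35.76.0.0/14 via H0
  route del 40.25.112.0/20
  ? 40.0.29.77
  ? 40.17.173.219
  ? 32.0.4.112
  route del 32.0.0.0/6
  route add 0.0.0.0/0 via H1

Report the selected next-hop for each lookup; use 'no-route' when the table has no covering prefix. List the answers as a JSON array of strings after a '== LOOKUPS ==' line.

Trace:
  add 107.0.0.0/8 -> H0 at depth 8
  add 107.91.217.224/30 -> H4 at depth 30
  - 107.0.0.0/8 clear@8
  - 107.91.217.224/30 clear@30
  add 40.16.0.0/12 -> H1 at depth 12
  add 40.16.0.0/12 -> H5 at depth 12
  add 40.25.112.0/20 -> H0 at depth 20
  add 107.91.208.0/20 -> H0 at depth 20
  ? 40.25.112.42  path d0:-→d1:-→d2:-→d3:-→d4:-→d5:-→d6:-→d7:-→d8:-→d9:-→d10:-→d11:-→d12:H5→d13:-→d14:-→d15:-→d16:-→d17:-→d18:-→d19:-→d20:H0  best=H0
  ? 40.25.112.0  path d0:-→d1:-→d2:-→d3:-→d4:-→d5:-→d6:-→d7:-→d8:-→d9:-→d10:-→d11:-→d12:H5→d13:-→d14:-→d15:-→d16:-→d17:-→d18:-→d19:-→d20:H0  best=H0
  add 40.25.127.68/31 -> H6 at depth 31
  add 97.128.0.0/9 -> H0 at depth 9
  ? 40.25.115.94  path d0:-→d1:-→d2:-→d3:-→d4:-→d5:-→d6:-→d7:-→d8:-→d9:-→d10:-→d11:-→d12:H5→d13:-→d14:-→d15:-→d16:-→d17:-→d18:-→d19:-→d20:H0  best=H0
  ? 107.91.208.39  path d0:-→d1:-→d2:-→d3:-→d4:-→d5:-→d6:-→d7:-→d8:-→d9:-→d10:-→d11:-→d12:-→d13:-→d14:-→d15:-→d16:-→d17:-→d18:-→d19:-→d20:H0  best=H0
  add 32.0.0.0/6 -> H2 at depth 6
  ? 40.25.112.0  path d0:-→d1:-→d2:-→d3:-→d4:-→d5:-→d6:-→d7:-→d8:-→d9:-→d10:-→d11:-→d12:H5→d13:-→d14:-→d15:-→d16:-→d17:-→d18:-→d19:-→d20:H0  best=H0
  - 107.91.208.0/20 clear@20
  add 40.0.0.0/11 -> H0 at depth 11
  ? 141.176.47.110  path d0:-  best=no-route
  add 35.76.0.0/14 -> H0 at depth 14
  - 40.25.112.0/20 clear@20
  ? 40.0.29.77  path d0:-→d1:-→d2:-→d3:-→d4:-→d5:-→d6:-→d7:-→d8:-→d9:-→d10:-→d11:H0  best=H0
  ? 40.17.173.219  path d0:-→d1:-→d2:-→d3:-→d4:-→d5:-→d6:-→d7:-→d8:-→d9:-→d10:-→d11:H0→d12:H5  best=H5
  ? 32.0.4.112  path d0:-→d1:-→d2:-→d3:-→d4:-→d5:-→d6:H2  best=H2
  - 32.0.0.0/6 clear@6
  add 0.0.0.0/0 -> H1 at depth 0

== LOOKUPS ==
["H0","H0","H0","H0","H0","no-route","H0","H5","H2"]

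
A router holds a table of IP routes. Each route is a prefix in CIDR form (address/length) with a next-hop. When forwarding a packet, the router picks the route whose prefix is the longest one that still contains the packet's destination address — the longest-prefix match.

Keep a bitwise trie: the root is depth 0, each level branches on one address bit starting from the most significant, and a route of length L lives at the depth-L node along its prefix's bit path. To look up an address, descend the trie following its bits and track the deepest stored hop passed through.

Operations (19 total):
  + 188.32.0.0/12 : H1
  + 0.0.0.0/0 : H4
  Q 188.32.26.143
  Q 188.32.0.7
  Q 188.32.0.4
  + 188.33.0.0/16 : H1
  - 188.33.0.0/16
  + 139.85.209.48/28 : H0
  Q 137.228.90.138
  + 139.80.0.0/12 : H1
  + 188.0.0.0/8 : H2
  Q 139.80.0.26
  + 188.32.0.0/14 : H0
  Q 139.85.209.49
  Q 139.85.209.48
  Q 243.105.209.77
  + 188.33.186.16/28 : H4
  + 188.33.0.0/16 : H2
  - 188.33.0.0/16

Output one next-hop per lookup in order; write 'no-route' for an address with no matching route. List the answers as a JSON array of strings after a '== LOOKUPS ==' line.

Process each operation:
  + 188.32.0.0/12 (H1) depth=12
  + 0.0.0.0/0 (H4) depth=0
  lookup 188.32.26.143: bits 101111000010 walk d0:H4→d1:-→d2:-→d3:-→d4:-→d5:-→d6:-→d7:-→d8:-→d9:-→d10:-→d11:-→d12:H1 -> H1
  lookup 188.32.0.7: bits 101111000010 walk d0:H4→d1:-→d2:-→d3:-→d4:-→d5:-→d6:-→d7:-→d8:-→d9:-→d10:-→d11:-→d12:H1 -> H1
  lookup 188.32.0.4: bits 101111000010 walk d0:H4→d1:-→d2:-→d3:-→d4:-→d5:-→d6:-→d7:-→d8:-→d9:-→d10:-→d11:-→d12:H1 -> H1
  + 188.33.0.0/16 (H1) depth=16
  del 188.33.0.0/16 (clear depth 16)
  + 139.85.209.48/28 (H0) depth=28
  lookup 137.228.90.138: bits 100010 walk d0:H4→d1:-→d2:-→d3:-→d4:-→d5:-→d6:- -> H4
  + 139.80.0.0/12 (H1) depth=12
  + 188.0.0.0/8 (H2) depth=8
  lookup 139.80.0.26: bits 1000101101010 walk d0:H4→d1:-→d2:-→d3:-→d4:-→d5:-→d6:-→d7:-→d8:-→d9:-→d10:-→d11:-→d12:H1→d13:- -> H1
  + 188.32.0.0/14 (H0) depth=14
  lookup 139.85.209.49: bits 1000101101010101110100010011 walk d0:H4→d1:-→d2:-→d3:-→d4:-→d5:-→d6:-→d7:-→d8:-→d9:-→d10:-→d11:-→d12:H1→d13:-→d14:-→d15:-→d16:-→d17:-→d18:-→d19:-→d20:-→d21:-→d22:-→d23:-→d24:-→d25:-→d26:-→d27:-→d28:H0 -> H0
  lookup 139.85.209.48: bits 1000101101010101110100010011 walk d0:H4→d1:-→d2:-→d3:-→d4:-→d5:-→d6:-→d7:-→d8:-→d9:-→d10:-→d11:-→d12:H1→d13:-→d14:-→d15:-→d16:-→d17:-→d18:-→d19:-→d20:-→d21:-→d22:-→d23:-→d24:-→d25:-→d26:-→d27:-→d28:H0 -> H0
  lookup 243.105.209.77: bits 1 walk d0:H4→d1:- -> H4
  + 188.33.186.16/28 (H4) depth=28
  + 188.33.0.0/16 (H2) depth=16
  del 188.33.0.0/16 (clear depth 16)

== LOOKUPS ==
["H1","H1","H1","H4","H1","H0","H0","H4"]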